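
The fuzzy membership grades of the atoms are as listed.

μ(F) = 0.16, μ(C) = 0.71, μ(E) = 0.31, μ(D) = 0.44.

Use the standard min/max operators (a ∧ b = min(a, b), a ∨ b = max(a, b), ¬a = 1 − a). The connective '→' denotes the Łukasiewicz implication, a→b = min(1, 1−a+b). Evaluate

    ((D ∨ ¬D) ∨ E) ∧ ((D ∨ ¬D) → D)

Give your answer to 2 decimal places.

0.56

¬D = 1 − 0.44 = 0.56
D ∨ ¬D = max(a, b) on (0.44, 0.56) = 0.56
(D ∨ ¬D) ∨ E = max(a, b) on (0.56, 0.31) = 0.56
¬D = 1 − 0.44 = 0.56
D ∨ ¬D = max(a, b) on (0.44, 0.56) = 0.56
(D ∨ ¬D) → D  [Łukasiewicz: min(1, 1−a+b)] with a=0.56, b=0.44 → 0.88
((D ∨ ¬D) ∨ E) ∧ ((D ∨ ¬D) → D) = min(a, b) on (0.56, 0.88) = 0.56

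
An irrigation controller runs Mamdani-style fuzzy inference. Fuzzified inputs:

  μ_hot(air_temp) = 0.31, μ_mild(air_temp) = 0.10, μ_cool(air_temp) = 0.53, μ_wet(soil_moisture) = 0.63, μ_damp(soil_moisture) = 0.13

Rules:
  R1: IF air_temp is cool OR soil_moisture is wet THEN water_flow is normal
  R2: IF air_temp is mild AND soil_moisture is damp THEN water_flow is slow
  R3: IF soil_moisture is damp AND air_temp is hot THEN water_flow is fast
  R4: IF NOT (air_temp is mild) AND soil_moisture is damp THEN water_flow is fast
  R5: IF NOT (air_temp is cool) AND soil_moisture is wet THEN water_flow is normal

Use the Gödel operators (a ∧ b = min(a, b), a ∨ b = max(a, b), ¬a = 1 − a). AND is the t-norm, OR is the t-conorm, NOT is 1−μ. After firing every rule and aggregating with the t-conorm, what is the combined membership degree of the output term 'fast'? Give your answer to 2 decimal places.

0.13

R1: cool=0.53, wet=0.63; OR[max(a, b)] → w = 0.63
R2: mild=0.10, damp=0.13; AND[min(a, b)] → w = 0.10
R3: damp=0.13, hot=0.31; AND[min(a, b)] → w = 0.13
R4: ¬mild=1−0.10=0.90, damp=0.13; AND[min(a, b)] → w = 0.13
R5: ¬cool=1−0.53=0.47, wet=0.63; AND[min(a, b)] → w = 0.47
Rules with consequent 'fast': {R3, R4} → strengths 0.13, 0.13
Aggregate via t-conorm [max(a, b)]: 0.13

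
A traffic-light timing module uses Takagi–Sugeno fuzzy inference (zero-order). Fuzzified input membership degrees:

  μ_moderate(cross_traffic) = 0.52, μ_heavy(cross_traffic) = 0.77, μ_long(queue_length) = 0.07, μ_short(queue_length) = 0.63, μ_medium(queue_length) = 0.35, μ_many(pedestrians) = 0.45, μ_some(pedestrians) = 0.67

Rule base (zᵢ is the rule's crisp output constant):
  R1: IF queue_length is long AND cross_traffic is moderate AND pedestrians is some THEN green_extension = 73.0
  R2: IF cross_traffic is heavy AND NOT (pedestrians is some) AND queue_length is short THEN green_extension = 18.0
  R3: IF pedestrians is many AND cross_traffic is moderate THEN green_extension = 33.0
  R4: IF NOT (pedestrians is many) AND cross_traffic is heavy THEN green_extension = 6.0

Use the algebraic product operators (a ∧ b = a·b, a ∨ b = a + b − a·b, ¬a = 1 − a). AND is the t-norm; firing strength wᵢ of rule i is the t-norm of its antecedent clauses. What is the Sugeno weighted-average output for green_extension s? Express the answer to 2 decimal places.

17.73

R1 (z=73.0): long=0.07, moderate=0.52, some=0.67; AND[a·b] → w = 0.0244
R2 (z=18.0): heavy=0.77, ¬some=1−0.67=0.33, short=0.63; AND[a·b] → w = 0.1601
R3 (z=33.0): many=0.45, moderate=0.52; AND[a·b] → w = 0.2340
R4 (z=6.0): ¬many=1−0.45=0.55, heavy=0.77; AND[a·b] → w = 0.4235
Weighted average = (0.0244·73.0 + 0.1601·18.0 + 0.2340·33.0 + 0.4235·6.0) / (0.0244 + 0.1601 + 0.2340 + 0.4235)
  = 14.9248 / 0.8420 = 17.73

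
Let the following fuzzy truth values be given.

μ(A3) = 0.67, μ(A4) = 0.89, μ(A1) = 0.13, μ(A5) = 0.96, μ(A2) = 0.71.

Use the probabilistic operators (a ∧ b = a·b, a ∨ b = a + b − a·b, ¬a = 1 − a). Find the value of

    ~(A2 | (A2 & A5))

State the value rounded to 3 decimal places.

A2 & A5 = a·b on (0.7100, 0.9600) = 0.6816
A2 | (A2 & A5) = a + b − a·b on (0.7100, 0.6816) = 0.9077
~(A2 | (A2 & A5)) = 1 − 0.9077 = 0.0923

0.092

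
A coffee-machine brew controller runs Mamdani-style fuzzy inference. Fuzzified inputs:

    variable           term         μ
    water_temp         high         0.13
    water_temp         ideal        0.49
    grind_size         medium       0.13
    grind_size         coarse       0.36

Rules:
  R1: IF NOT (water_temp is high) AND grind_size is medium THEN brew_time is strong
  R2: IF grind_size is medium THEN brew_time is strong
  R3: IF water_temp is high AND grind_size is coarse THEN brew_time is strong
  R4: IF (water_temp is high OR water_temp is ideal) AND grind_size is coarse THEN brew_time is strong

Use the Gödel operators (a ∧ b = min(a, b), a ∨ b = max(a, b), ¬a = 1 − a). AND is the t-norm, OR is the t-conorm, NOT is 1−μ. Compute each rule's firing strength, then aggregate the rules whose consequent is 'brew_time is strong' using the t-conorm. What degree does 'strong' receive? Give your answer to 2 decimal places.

0.36

R1: ¬high=1−0.13=0.87, medium=0.13; AND[min(a, b)] → w = 0.13
R2: medium=0.13 → w = 0.13
R3: high=0.13, coarse=0.36; AND[min(a, b)] → w = 0.13
R4: (high=0.13 OR ideal=0.49) = 0.49; AND[min(a, b)] with coarse=0.36 → w = 0.36
Rules with consequent 'strong': {R1, R2, R3, R4} → strengths 0.13, 0.13, 0.13, 0.36
Aggregate via t-conorm [max(a, b)]: 0.36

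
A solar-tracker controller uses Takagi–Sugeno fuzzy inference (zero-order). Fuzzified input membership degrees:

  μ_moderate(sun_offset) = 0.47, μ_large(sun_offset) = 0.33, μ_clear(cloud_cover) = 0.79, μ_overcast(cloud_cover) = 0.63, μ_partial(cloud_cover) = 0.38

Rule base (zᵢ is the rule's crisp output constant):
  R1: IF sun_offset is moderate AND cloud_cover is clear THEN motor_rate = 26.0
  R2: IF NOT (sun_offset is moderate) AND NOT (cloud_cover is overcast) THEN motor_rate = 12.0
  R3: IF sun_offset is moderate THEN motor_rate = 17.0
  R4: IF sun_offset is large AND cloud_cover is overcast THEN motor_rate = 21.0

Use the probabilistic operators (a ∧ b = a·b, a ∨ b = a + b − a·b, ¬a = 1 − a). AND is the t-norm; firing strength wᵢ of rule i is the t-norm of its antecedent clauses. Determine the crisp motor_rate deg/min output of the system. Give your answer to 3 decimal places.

19.564

R1 (z=26.0): moderate=0.47, clear=0.79; AND[a·b] → w = 0.3713
R2 (z=12.0): ¬moderate=1−0.47=0.53, ¬overcast=1−0.63=0.37; AND[a·b] → w = 0.1961
R3 (z=17.0): moderate=0.47 → w = 0.4700
R4 (z=21.0): large=0.33, overcast=0.63; AND[a·b] → w = 0.2079
Weighted average = (0.3713·26.0 + 0.1961·12.0 + 0.4700·17.0 + 0.2079·21.0) / (0.3713 + 0.1961 + 0.4700 + 0.2079)
  = 24.3629 / 1.2453 = 19.564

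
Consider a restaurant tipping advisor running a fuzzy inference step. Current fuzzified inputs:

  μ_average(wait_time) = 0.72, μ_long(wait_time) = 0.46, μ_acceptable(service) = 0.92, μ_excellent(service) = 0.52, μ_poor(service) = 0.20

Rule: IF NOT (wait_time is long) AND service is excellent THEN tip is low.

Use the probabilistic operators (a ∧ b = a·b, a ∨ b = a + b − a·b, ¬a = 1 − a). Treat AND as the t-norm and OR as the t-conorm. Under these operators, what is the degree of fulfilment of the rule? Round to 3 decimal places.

0.281

firing strength: ¬long=1−0.46=0.54, excellent=0.52; AND[a·b] → w = 0.2808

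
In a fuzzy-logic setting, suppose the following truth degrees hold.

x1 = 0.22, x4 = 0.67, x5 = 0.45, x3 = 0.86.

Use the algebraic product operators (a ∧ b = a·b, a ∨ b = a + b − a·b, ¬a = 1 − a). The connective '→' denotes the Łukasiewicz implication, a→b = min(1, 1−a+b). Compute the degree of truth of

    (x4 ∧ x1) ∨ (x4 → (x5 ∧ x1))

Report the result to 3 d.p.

x4 ∧ x1 = a·b on (0.6700, 0.2200) = 0.1474
x5 ∧ x1 = a·b on (0.4500, 0.2200) = 0.0990
x4 → (x5 ∧ x1)  [Łukasiewicz: min(1, 1−a+b)] with a=0.6700, b=0.0990 → 0.4290
(x4 ∧ x1) ∨ (x4 → (x5 ∧ x1)) = a + b − a·b on (0.1474, 0.4290) = 0.5132

0.513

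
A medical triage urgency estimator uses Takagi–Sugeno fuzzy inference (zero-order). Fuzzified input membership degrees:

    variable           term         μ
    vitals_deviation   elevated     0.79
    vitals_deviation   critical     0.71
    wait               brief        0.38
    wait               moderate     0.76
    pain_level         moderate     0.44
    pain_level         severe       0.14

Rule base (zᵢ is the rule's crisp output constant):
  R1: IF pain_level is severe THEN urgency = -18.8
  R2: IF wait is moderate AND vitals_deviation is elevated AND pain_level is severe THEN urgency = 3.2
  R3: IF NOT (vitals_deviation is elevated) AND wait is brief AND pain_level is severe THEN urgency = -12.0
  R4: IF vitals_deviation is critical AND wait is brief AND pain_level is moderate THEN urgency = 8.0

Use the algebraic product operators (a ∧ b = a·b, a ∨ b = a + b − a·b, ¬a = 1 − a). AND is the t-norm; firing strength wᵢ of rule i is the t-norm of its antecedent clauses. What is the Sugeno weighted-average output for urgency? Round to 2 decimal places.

R1 (z=-18.8): severe=0.14 → w = 0.1400
R2 (z=3.2): moderate=0.76, elevated=0.79, severe=0.14; AND[a·b] → w = 0.0841
R3 (z=-12.0): ¬elevated=1−0.79=0.21, brief=0.38, severe=0.14; AND[a·b] → w = 0.0112
R4 (z=8.0): critical=0.71, brief=0.38, moderate=0.44; AND[a·b] → w = 0.1187
Weighted average = (0.1400·-18.8 + 0.0841·3.2 + 0.0112·-12.0 + 0.1187·8.0) / (0.1400 + 0.0841 + 0.0112 + 0.1187)
  = -1.5474 / 0.3539 = -4.37

-4.37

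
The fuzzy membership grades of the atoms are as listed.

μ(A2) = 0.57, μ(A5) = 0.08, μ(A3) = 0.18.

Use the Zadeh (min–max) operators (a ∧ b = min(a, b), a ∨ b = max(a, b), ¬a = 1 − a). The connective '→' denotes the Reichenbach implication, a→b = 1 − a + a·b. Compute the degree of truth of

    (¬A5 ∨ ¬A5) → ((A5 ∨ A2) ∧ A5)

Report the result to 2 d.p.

¬A5 = 1 − 0.08 = 0.92
¬A5 = 1 − 0.08 = 0.92
¬A5 ∨ ¬A5 = max(a, b) on (0.92, 0.92) = 0.92
A5 ∨ A2 = max(a, b) on (0.08, 0.57) = 0.57
(A5 ∨ A2) ∧ A5 = min(a, b) on (0.57, 0.08) = 0.08
(¬A5 ∨ ¬A5) → ((A5 ∨ A2) ∧ A5)  [Reichenbach: 1 − a + a·b] with a=0.92, b=0.08 → 0.15

0.15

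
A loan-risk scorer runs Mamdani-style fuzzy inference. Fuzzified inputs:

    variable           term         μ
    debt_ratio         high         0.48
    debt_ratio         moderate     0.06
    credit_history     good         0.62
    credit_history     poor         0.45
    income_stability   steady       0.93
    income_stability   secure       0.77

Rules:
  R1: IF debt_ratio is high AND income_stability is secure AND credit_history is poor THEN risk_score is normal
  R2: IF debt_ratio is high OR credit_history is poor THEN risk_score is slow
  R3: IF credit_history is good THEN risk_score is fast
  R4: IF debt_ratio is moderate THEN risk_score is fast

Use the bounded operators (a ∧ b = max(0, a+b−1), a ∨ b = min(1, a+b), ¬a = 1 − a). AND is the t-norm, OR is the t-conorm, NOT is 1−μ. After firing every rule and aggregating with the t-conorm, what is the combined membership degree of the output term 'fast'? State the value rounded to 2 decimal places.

0.68

R1: high=0.48, secure=0.77, poor=0.45; AND[max(0, a+b−1)] → w = 0.00
R2: high=0.48, poor=0.45; OR[min(1, a+b)] → w = 0.93
R3: good=0.62 → w = 0.62
R4: moderate=0.06 → w = 0.06
Rules with consequent 'fast': {R3, R4} → strengths 0.62, 0.06
Aggregate via t-conorm [min(1, a+b)]: 0.68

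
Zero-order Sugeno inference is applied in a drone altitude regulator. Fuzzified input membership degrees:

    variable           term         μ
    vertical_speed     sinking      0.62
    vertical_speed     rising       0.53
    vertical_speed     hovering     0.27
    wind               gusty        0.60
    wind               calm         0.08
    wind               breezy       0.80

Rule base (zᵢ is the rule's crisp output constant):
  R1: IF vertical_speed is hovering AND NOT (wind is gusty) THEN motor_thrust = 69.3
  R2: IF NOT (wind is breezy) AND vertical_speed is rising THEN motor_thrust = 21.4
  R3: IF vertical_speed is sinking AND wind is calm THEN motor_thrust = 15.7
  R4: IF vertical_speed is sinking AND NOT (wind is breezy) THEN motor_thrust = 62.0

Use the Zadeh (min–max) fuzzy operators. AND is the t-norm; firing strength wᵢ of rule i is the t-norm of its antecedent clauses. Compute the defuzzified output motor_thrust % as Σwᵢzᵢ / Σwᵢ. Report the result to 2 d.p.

48.86

R1 (z=69.3): hovering=0.27, ¬gusty=1−0.60=0.40; AND[min(a, b)] → w = 0.27
R2 (z=21.4): ¬breezy=1−0.80=0.20, rising=0.53; AND[min(a, b)] → w = 0.20
R3 (z=15.7): sinking=0.62, calm=0.08; AND[min(a, b)] → w = 0.08
R4 (z=62.0): sinking=0.62, ¬breezy=1−0.80=0.20; AND[min(a, b)] → w = 0.20
Weighted average = (0.27·69.3 + 0.20·21.4 + 0.08·15.7 + 0.20·62.0) / (0.27 + 0.20 + 0.08 + 0.20)
  = 36.6470 / 0.7500 = 48.86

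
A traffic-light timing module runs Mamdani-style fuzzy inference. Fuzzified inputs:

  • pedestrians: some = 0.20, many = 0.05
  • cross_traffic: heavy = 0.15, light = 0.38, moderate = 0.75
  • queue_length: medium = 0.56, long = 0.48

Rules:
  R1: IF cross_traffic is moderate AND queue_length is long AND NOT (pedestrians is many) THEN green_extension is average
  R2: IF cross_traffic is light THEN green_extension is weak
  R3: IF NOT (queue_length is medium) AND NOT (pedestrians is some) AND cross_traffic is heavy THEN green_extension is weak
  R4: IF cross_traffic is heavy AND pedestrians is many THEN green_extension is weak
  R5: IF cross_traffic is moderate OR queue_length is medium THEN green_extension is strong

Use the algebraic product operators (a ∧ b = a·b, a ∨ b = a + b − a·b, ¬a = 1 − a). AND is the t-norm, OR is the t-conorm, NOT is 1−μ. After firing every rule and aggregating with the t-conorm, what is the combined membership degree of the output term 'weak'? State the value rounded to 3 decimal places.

0.417

R1: moderate=0.75, long=0.48, ¬many=1−0.05=0.95; AND[a·b] → w = 0.3420
R2: light=0.38 → w = 0.3800
R3: ¬medium=1−0.56=0.44, ¬some=1−0.20=0.80, heavy=0.15; AND[a·b] → w = 0.0528
R4: heavy=0.15, many=0.05; AND[a·b] → w = 0.0075
R5: moderate=0.75, medium=0.56; OR[a + b − a·b] → w = 0.8900
Rules with consequent 'weak': {R2, R3, R4} → strengths 0.3800, 0.0528, 0.0075
Aggregate via t-conorm [a + b − a·b]: 0.4171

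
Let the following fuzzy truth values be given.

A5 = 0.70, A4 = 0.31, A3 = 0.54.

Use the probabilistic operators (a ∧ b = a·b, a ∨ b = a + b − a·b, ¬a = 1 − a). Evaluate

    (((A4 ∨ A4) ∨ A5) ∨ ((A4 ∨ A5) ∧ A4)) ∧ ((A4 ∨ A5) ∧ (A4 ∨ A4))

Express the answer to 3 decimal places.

0.371

A4 ∨ A4 = a + b − a·b on (0.3100, 0.3100) = 0.5239
(A4 ∨ A4) ∨ A5 = a + b − a·b on (0.5239, 0.7000) = 0.8572
A4 ∨ A5 = a + b − a·b on (0.3100, 0.7000) = 0.7930
(A4 ∨ A5) ∧ A4 = a·b on (0.7930, 0.3100) = 0.2458
((A4 ∨ A4) ∨ A5) ∨ ((A4 ∨ A5) ∧ A4) = a + b − a·b on (0.8572, 0.2458) = 0.8923
A4 ∨ A5 = a + b − a·b on (0.3100, 0.7000) = 0.7930
A4 ∨ A4 = a + b − a·b on (0.3100, 0.3100) = 0.5239
(A4 ∨ A5) ∧ (A4 ∨ A4) = a·b on (0.7930, 0.5239) = 0.4155
(((A4 ∨ A4) ∨ A5) ∨ ((A4 ∨ A5) ∧ A4)) ∧ ((A4 ∨ A5) ∧ (A4 ∨ A4)) = a·b on (0.8923, 0.4155) = 0.3707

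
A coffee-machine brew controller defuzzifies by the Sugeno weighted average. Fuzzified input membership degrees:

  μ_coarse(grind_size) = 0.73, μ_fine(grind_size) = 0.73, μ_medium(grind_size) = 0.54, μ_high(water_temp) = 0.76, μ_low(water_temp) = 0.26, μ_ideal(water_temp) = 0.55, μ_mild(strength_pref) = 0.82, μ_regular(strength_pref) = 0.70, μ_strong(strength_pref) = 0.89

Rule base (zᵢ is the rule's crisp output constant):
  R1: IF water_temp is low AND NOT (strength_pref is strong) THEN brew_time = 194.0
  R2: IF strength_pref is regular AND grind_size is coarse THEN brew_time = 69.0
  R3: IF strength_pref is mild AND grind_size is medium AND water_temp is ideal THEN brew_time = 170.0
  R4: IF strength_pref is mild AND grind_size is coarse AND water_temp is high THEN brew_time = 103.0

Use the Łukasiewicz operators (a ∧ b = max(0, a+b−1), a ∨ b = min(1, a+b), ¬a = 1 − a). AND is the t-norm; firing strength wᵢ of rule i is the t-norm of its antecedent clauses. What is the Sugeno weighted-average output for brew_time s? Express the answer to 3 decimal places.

R1 (z=194.0): low=0.26, ¬strong=1−0.89=0.11; AND[max(0, a+b−1)] → w = 0.00
R2 (z=69.0): regular=0.70, coarse=0.73; AND[max(0, a+b−1)] → w = 0.43
R3 (z=170.0): mild=0.82, medium=0.54, ideal=0.55; AND[max(0, a+b−1)] → w = 0.00
R4 (z=103.0): mild=0.82, coarse=0.73, high=0.76; AND[max(0, a+b−1)] → w = 0.31
Weighted average = (0.00·194.0 + 0.43·69.0 + 0.00·170.0 + 0.31·103.0) / (0.00 + 0.43 + 0.00 + 0.31)
  = 61.6000 / 0.7400 = 83.243

83.243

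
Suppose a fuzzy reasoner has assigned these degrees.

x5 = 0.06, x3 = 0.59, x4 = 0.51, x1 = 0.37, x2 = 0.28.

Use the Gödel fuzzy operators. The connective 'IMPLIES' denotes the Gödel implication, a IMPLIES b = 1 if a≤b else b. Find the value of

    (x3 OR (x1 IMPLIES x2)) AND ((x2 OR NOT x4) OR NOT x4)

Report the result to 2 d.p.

0.49

x1 IMPLIES x2  [Gödel: 1 if a≤b else b] with a=0.37, b=0.28 → 0.28
x3 OR (x1 IMPLIES x2) = max(a, b) on (0.59, 0.28) = 0.59
NOT x4 = 1 − 0.51 = 0.49
x2 OR NOT x4 = max(a, b) on (0.28, 0.49) = 0.49
NOT x4 = 1 − 0.51 = 0.49
(x2 OR NOT x4) OR NOT x4 = max(a, b) on (0.49, 0.49) = 0.49
(x3 OR (x1 IMPLIES x2)) AND ((x2 OR NOT x4) OR NOT x4) = min(a, b) on (0.59, 0.49) = 0.49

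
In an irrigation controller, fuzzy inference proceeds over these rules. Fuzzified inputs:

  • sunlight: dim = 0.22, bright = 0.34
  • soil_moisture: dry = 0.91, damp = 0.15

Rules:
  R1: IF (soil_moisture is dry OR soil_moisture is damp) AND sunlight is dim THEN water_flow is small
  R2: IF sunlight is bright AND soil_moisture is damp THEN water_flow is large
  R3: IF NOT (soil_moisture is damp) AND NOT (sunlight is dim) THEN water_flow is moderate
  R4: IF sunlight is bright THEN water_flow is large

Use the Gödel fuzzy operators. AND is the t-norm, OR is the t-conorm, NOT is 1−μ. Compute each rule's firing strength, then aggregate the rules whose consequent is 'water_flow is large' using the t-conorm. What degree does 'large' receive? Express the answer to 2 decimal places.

0.34

R1: (dry=0.91 OR damp=0.15) = 0.91; AND[min(a, b)] with dim=0.22 → w = 0.22
R2: bright=0.34, damp=0.15; AND[min(a, b)] → w = 0.15
R3: ¬damp=1−0.15=0.85, ¬dim=1−0.22=0.78; AND[min(a, b)] → w = 0.78
R4: bright=0.34 → w = 0.34
Rules with consequent 'large': {R2, R4} → strengths 0.15, 0.34
Aggregate via t-conorm [max(a, b)]: 0.34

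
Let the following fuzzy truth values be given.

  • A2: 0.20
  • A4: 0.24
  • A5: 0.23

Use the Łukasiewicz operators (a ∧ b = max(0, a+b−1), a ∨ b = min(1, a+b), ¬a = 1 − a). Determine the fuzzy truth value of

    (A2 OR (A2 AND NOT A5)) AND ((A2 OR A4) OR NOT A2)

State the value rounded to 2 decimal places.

0.20

NOT A5 = 1 − 0.23 = 0.77
A2 AND NOT A5 = max(0, a+b−1) on (0.20, 0.77) = 0.00
A2 OR (A2 AND NOT A5) = min(1, a+b) on (0.20, 0.00) = 0.20
A2 OR A4 = min(1, a+b) on (0.20, 0.24) = 0.44
NOT A2 = 1 − 0.20 = 0.80
(A2 OR A4) OR NOT A2 = min(1, a+b) on (0.44, 0.80) = 1.00
(A2 OR (A2 AND NOT A5)) AND ((A2 OR A4) OR NOT A2) = max(0, a+b−1) on (0.20, 1.00) = 0.20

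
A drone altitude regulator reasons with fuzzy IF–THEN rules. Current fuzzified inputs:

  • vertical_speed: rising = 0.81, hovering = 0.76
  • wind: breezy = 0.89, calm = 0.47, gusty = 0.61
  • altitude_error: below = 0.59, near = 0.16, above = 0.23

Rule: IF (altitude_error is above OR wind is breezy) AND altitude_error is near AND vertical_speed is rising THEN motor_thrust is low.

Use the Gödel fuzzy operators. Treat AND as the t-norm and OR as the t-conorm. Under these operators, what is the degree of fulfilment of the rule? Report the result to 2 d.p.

firing strength: (above=0.23 OR breezy=0.89) = 0.89; AND[min(a, b)] with near=0.16, rising=0.81 → w = 0.16

0.16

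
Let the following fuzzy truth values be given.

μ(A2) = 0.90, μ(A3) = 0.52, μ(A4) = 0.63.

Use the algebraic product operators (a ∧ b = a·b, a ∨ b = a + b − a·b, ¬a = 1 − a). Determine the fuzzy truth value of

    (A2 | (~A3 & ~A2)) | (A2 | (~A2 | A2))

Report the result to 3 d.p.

0.999

~A3 = 1 − 0.5200 = 0.4800
~A2 = 1 − 0.9000 = 0.1000
~A3 & ~A2 = a·b on (0.4800, 0.1000) = 0.0480
A2 | (~A3 & ~A2) = a + b − a·b on (0.9000, 0.0480) = 0.9048
~A2 = 1 − 0.9000 = 0.1000
~A2 | A2 = a + b − a·b on (0.1000, 0.9000) = 0.9100
A2 | (~A2 | A2) = a + b − a·b on (0.9000, 0.9100) = 0.9910
(A2 | (~A3 & ~A2)) | (A2 | (~A2 | A2)) = a + b − a·b on (0.9048, 0.9910) = 0.9991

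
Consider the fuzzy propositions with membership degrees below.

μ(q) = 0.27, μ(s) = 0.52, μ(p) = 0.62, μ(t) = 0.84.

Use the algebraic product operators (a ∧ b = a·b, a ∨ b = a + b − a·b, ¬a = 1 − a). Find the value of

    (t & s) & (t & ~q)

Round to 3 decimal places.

t & s = a·b on (0.8400, 0.5200) = 0.4368
~q = 1 − 0.2700 = 0.7300
t & ~q = a·b on (0.8400, 0.7300) = 0.6132
(t & s) & (t & ~q) = a·b on (0.4368, 0.6132) = 0.2678

0.268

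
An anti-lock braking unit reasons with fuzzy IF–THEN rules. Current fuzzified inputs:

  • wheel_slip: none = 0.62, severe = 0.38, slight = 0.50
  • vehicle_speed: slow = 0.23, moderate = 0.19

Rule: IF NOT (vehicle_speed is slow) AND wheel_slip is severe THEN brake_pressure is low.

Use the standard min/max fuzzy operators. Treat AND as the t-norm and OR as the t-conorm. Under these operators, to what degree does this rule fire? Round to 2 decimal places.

firing strength: ¬slow=1−0.23=0.77, severe=0.38; AND[min(a, b)] → w = 0.38

0.38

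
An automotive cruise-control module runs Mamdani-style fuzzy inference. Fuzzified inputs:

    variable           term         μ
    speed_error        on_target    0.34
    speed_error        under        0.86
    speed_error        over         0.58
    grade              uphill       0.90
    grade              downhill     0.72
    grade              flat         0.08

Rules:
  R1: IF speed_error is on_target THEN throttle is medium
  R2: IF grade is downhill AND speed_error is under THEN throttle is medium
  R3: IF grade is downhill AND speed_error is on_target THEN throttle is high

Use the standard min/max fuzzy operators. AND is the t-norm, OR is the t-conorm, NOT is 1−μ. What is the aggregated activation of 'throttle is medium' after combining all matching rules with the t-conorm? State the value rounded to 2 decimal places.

R1: on_target=0.34 → w = 0.34
R2: downhill=0.72, under=0.86; AND[min(a, b)] → w = 0.72
R3: downhill=0.72, on_target=0.34; AND[min(a, b)] → w = 0.34
Rules with consequent 'medium': {R1, R2} → strengths 0.34, 0.72
Aggregate via t-conorm [max(a, b)]: 0.72

0.72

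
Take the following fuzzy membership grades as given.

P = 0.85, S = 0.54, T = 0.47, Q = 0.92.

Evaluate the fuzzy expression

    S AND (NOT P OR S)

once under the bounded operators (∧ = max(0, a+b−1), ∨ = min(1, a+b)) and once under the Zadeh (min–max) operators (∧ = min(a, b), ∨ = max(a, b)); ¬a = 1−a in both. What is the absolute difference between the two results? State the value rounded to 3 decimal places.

Under bounded:
  NOT P = 1 − 0.85 = 0.15
  NOT P OR S = min(1, a+b) on (0.15, 0.54) = 0.69
  S AND (NOT P OR S) = max(0, a+b−1) on (0.54, 0.69) = 0.23
  → value = 0.2300
Under Zadeh (min–max):
  NOT P = 1 − 0.85 = 0.15
  NOT P OR S = max(a, b) on (0.15, 0.54) = 0.54
  S AND (NOT P OR S) = min(a, b) on (0.54, 0.54) = 0.54
  → value = 0.5400
|0.2300 − 0.5400| = 0.310

0.310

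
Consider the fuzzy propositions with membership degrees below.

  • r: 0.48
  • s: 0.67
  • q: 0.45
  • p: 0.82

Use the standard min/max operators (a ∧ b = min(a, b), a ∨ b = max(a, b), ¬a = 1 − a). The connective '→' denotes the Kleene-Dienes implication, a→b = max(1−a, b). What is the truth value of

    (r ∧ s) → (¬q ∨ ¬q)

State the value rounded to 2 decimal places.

0.55

r ∧ s = min(a, b) on (0.48, 0.67) = 0.48
¬q = 1 − 0.45 = 0.55
¬q = 1 − 0.45 = 0.55
¬q ∨ ¬q = max(a, b) on (0.55, 0.55) = 0.55
(r ∧ s) → (¬q ∨ ¬q)  [Kleene-Dienes: max(1−a, b)] with a=0.48, b=0.55 → 0.55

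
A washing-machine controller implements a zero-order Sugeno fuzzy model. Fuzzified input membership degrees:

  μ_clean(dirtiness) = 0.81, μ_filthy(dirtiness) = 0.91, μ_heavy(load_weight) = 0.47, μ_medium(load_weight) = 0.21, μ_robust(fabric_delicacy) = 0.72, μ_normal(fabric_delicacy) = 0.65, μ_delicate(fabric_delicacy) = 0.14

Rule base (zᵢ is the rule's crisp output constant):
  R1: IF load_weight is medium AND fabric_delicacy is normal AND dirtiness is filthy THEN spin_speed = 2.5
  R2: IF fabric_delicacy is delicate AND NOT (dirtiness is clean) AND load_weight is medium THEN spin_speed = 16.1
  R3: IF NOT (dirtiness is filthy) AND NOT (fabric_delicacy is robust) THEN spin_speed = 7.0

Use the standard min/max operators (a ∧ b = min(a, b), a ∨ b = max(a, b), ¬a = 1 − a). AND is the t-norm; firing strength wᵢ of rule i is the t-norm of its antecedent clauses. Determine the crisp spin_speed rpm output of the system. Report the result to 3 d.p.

7.748

R1 (z=2.5): medium=0.21, normal=0.65, filthy=0.91; AND[min(a, b)] → w = 0.21
R2 (z=16.1): delicate=0.14, ¬clean=1−0.81=0.19, medium=0.21; AND[min(a, b)] → w = 0.14
R3 (z=7.0): ¬filthy=1−0.91=0.09, ¬robust=1−0.72=0.28; AND[min(a, b)] → w = 0.09
Weighted average = (0.21·2.5 + 0.14·16.1 + 0.09·7.0) / (0.21 + 0.14 + 0.09)
  = 3.4090 / 0.4400 = 7.748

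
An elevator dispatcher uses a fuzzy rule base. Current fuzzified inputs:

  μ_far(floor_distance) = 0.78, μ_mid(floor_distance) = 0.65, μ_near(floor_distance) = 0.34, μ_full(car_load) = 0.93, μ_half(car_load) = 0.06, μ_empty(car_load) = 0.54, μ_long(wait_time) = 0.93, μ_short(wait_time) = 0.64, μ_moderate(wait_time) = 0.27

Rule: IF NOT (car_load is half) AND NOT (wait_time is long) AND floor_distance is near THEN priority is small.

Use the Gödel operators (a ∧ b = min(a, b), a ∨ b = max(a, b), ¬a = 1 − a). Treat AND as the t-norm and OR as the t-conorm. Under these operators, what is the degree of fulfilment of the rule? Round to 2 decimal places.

0.07

firing strength: ¬half=1−0.06=0.94, ¬long=1−0.93=0.07, near=0.34; AND[min(a, b)] → w = 0.07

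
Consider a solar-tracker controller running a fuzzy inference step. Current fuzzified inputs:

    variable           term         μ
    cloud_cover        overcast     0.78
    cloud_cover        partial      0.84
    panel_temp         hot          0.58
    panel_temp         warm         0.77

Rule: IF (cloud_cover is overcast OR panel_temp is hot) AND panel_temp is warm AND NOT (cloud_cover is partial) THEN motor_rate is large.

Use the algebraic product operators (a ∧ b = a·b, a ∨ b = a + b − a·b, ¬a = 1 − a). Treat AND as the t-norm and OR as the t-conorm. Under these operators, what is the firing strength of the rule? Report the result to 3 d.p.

firing strength: (overcast=0.78 OR hot=0.58) = 0.9076; AND[a·b] with warm=0.77, ¬partial=1−0.84=0.16 → w = 0.1118

0.112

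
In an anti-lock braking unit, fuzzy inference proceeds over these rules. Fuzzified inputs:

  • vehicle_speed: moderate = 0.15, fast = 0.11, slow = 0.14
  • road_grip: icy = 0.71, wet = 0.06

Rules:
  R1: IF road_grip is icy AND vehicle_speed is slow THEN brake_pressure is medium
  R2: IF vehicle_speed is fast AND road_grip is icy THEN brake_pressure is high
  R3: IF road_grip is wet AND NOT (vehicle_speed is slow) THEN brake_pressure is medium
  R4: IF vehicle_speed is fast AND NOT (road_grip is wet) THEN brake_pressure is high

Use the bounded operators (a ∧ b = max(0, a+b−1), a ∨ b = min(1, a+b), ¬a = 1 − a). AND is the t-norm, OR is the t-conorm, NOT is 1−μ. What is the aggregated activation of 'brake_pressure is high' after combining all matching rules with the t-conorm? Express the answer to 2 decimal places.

0.05

R1: icy=0.71, slow=0.14; AND[max(0, a+b−1)] → w = 0.00
R2: fast=0.11, icy=0.71; AND[max(0, a+b−1)] → w = 0.00
R3: wet=0.06, ¬slow=1−0.14=0.86; AND[max(0, a+b−1)] → w = 0.00
R4: fast=0.11, ¬wet=1−0.06=0.94; AND[max(0, a+b−1)] → w = 0.05
Rules with consequent 'high': {R2, R4} → strengths 0.00, 0.05
Aggregate via t-conorm [min(1, a+b)]: 0.05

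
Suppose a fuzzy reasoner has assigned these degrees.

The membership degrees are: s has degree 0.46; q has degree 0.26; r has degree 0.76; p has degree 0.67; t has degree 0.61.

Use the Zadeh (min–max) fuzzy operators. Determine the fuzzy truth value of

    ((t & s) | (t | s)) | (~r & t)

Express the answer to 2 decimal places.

t & s = min(a, b) on (0.61, 0.46) = 0.46
t | s = max(a, b) on (0.61, 0.46) = 0.61
(t & s) | (t | s) = max(a, b) on (0.46, 0.61) = 0.61
~r = 1 − 0.76 = 0.24
~r & t = min(a, b) on (0.24, 0.61) = 0.24
((t & s) | (t | s)) | (~r & t) = max(a, b) on (0.61, 0.24) = 0.61

0.61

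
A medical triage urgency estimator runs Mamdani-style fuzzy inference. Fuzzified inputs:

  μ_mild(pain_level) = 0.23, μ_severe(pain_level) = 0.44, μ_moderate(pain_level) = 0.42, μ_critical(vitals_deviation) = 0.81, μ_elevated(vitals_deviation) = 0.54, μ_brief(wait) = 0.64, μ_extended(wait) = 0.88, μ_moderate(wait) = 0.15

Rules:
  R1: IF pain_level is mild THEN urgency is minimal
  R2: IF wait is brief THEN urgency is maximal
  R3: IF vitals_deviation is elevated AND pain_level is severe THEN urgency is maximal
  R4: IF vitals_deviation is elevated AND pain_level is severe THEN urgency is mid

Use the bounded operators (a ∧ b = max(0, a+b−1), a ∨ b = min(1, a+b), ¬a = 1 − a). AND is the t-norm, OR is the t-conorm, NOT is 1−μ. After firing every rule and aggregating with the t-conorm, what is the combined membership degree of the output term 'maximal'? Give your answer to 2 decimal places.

R1: mild=0.23 → w = 0.23
R2: brief=0.64 → w = 0.64
R3: elevated=0.54, severe=0.44; AND[max(0, a+b−1)] → w = 0.00
R4: elevated=0.54, severe=0.44; AND[max(0, a+b−1)] → w = 0.00
Rules with consequent 'maximal': {R2, R3} → strengths 0.64, 0.00
Aggregate via t-conorm [min(1, a+b)]: 0.64

0.64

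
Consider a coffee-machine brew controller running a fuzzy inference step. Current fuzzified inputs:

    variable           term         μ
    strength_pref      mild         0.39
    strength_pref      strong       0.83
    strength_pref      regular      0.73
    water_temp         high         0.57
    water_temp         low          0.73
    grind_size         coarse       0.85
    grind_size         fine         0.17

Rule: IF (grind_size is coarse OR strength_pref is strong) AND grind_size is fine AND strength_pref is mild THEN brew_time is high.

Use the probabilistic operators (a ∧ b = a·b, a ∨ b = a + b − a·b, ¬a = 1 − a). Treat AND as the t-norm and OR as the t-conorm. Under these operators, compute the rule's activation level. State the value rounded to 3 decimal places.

0.065

firing strength: (coarse=0.85 OR strong=0.83) = 0.9745; AND[a·b] with fine=0.17, mild=0.39 → w = 0.0646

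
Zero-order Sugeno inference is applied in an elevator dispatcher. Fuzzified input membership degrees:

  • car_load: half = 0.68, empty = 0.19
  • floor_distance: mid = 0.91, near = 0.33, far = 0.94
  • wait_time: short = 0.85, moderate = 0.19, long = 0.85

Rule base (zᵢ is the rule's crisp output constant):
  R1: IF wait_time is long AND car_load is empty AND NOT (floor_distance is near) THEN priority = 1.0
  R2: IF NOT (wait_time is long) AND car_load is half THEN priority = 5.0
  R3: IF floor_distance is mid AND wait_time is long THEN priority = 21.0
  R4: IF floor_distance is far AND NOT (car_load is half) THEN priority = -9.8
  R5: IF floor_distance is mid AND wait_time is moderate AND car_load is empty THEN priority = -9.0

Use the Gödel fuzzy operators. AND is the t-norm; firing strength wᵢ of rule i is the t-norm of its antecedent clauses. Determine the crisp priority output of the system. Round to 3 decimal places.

R1 (z=1.0): long=0.85, empty=0.19, ¬near=1−0.33=0.67; AND[min(a, b)] → w = 0.19
R2 (z=5.0): ¬long=1−0.85=0.15, half=0.68; AND[min(a, b)] → w = 0.15
R3 (z=21.0): mid=0.91, long=0.85; AND[min(a, b)] → w = 0.85
R4 (z=-9.8): far=0.94, ¬half=1−0.68=0.32; AND[min(a, b)] → w = 0.32
R5 (z=-9.0): mid=0.91, moderate=0.19, empty=0.19; AND[min(a, b)] → w = 0.19
Weighted average = (0.19·1.0 + 0.15·5.0 + 0.85·21.0 + 0.32·-9.8 + 0.19·-9.0) / (0.19 + 0.15 + 0.85 + 0.32 + 0.19)
  = 13.9440 / 1.7000 = 8.202

8.202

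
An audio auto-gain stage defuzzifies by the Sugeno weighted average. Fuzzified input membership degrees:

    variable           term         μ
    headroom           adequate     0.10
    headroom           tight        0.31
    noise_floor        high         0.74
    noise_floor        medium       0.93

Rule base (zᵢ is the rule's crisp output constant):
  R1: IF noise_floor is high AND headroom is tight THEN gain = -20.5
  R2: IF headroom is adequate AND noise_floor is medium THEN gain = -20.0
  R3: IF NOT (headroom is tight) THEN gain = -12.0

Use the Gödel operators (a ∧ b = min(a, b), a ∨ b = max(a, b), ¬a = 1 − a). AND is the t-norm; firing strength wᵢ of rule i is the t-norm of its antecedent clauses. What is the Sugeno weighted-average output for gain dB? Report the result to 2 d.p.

-15.12

R1 (z=-20.5): high=0.74, tight=0.31; AND[min(a, b)] → w = 0.31
R2 (z=-20.0): adequate=0.10, medium=0.93; AND[min(a, b)] → w = 0.10
R3 (z=-12.0): ¬tight=1−0.31=0.69 → w = 0.69
Weighted average = (0.31·-20.5 + 0.10·-20.0 + 0.69·-12.0) / (0.31 + 0.10 + 0.69)
  = -16.6350 / 1.1000 = -15.12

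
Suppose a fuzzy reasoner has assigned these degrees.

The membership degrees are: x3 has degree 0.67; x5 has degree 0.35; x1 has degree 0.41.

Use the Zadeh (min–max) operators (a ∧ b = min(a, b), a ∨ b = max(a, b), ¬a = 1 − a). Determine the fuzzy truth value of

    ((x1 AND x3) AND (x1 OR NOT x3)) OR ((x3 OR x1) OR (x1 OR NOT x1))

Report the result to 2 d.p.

x1 AND x3 = min(a, b) on (0.41, 0.67) = 0.41
NOT x3 = 1 − 0.67 = 0.33
x1 OR NOT x3 = max(a, b) on (0.41, 0.33) = 0.41
(x1 AND x3) AND (x1 OR NOT x3) = min(a, b) on (0.41, 0.41) = 0.41
x3 OR x1 = max(a, b) on (0.67, 0.41) = 0.67
NOT x1 = 1 − 0.41 = 0.59
x1 OR NOT x1 = max(a, b) on (0.41, 0.59) = 0.59
(x3 OR x1) OR (x1 OR NOT x1) = max(a, b) on (0.67, 0.59) = 0.67
((x1 AND x3) AND (x1 OR NOT x3)) OR ((x3 OR x1) OR (x1 OR NOT x1)) = max(a, b) on (0.41, 0.67) = 0.67

0.67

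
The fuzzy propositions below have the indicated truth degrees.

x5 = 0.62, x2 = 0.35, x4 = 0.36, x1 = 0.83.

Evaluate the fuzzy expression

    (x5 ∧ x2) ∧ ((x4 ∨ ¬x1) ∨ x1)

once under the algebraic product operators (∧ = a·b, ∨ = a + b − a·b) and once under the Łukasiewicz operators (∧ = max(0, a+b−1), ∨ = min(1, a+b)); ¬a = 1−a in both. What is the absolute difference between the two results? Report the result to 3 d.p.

0.197

Under algebraic product:
  x5 ∧ x2 = a·b on (0.6200, 0.3500) = 0.2170
  ¬x1 = 1 − 0.8300 = 0.1700
  x4 ∨ ¬x1 = a + b − a·b on (0.3600, 0.1700) = 0.4688
  (x4 ∨ ¬x1) ∨ x1 = a + b − a·b on (0.4688, 0.8300) = 0.9097
  (x5 ∧ x2) ∧ ((x4 ∨ ¬x1) ∨ x1) = a·b on (0.2170, 0.9097) = 0.1974
  → value = 0.1974
Under Łukasiewicz:
  x5 ∧ x2 = max(0, a+b−1) on (0.62, 0.35) = 0.00
  ¬x1 = 1 − 0.83 = 0.17
  x4 ∨ ¬x1 = min(1, a+b) on (0.36, 0.17) = 0.53
  (x4 ∨ ¬x1) ∨ x1 = min(1, a+b) on (0.53, 0.83) = 1.00
  (x5 ∧ x2) ∧ ((x4 ∨ ¬x1) ∨ x1) = max(0, a+b−1) on (0.00, 1.00) = 0.00
  → value = 0.0000
|0.1974 − 0.0000| = 0.197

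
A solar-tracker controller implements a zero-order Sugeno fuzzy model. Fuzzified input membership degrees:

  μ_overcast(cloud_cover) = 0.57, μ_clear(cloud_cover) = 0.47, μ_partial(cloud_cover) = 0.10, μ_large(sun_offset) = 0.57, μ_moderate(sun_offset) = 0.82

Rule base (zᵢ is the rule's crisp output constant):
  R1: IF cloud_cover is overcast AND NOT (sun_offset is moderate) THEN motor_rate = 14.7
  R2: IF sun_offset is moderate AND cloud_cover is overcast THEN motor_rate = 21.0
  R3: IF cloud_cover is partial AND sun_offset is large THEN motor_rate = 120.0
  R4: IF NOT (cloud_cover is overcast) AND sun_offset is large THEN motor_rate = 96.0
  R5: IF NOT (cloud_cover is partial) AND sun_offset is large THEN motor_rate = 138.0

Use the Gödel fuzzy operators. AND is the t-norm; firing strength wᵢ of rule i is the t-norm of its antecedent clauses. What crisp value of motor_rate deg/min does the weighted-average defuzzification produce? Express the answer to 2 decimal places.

R1 (z=14.7): overcast=0.57, ¬moderate=1−0.82=0.18; AND[min(a, b)] → w = 0.18
R2 (z=21.0): moderate=0.82, overcast=0.57; AND[min(a, b)] → w = 0.57
R3 (z=120.0): partial=0.10, large=0.57; AND[min(a, b)] → w = 0.10
R4 (z=96.0): ¬overcast=1−0.57=0.43, large=0.57; AND[min(a, b)] → w = 0.43
R5 (z=138.0): ¬partial=1−0.10=0.90, large=0.57; AND[min(a, b)] → w = 0.57
Weighted average = (0.18·14.7 + 0.57·21.0 + 0.10·120.0 + 0.43·96.0 + 0.57·138.0) / (0.18 + 0.57 + 0.10 + 0.43 + 0.57)
  = 146.5560 / 1.8500 = 79.22

79.22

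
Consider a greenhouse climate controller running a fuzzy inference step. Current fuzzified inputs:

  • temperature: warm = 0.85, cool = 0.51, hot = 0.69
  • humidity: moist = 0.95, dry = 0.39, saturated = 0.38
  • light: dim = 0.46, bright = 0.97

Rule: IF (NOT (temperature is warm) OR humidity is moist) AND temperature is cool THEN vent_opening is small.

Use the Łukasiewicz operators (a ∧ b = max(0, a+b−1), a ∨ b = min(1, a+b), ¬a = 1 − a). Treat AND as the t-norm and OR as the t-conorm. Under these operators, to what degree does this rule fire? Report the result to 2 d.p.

firing strength: (¬warm=1−0.85=0.15 OR moist=0.95) = 1.00; AND[max(0, a+b−1)] with cool=0.51 → w = 0.51

0.51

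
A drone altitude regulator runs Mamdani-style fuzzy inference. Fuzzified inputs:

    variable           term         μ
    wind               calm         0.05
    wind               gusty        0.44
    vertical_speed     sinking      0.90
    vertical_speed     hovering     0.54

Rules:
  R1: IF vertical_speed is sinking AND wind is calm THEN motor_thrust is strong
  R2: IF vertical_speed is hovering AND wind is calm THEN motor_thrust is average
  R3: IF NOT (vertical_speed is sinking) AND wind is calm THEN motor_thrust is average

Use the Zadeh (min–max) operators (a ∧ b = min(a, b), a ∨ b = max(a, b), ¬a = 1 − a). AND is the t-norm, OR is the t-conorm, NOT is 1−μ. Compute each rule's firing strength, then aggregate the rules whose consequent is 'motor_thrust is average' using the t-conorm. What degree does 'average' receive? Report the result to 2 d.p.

R1: sinking=0.90, calm=0.05; AND[min(a, b)] → w = 0.05
R2: hovering=0.54, calm=0.05; AND[min(a, b)] → w = 0.05
R3: ¬sinking=1−0.90=0.10, calm=0.05; AND[min(a, b)] → w = 0.05
Rules with consequent 'average': {R2, R3} → strengths 0.05, 0.05
Aggregate via t-conorm [max(a, b)]: 0.05

0.05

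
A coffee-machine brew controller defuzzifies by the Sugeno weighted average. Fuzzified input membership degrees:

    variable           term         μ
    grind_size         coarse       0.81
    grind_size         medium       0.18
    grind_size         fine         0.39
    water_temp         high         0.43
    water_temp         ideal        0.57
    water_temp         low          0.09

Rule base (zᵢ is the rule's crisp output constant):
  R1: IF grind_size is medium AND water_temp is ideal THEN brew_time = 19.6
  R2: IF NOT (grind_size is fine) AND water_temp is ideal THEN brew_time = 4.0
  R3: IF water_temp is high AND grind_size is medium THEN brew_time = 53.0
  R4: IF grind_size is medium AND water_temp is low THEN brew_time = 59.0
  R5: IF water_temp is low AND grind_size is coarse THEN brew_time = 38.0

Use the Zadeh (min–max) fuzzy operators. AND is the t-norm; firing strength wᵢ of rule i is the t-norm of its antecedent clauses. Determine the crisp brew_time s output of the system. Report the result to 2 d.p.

21.69

R1 (z=19.6): medium=0.18, ideal=0.57; AND[min(a, b)] → w = 0.18
R2 (z=4.0): ¬fine=1−0.39=0.61, ideal=0.57; AND[min(a, b)] → w = 0.57
R3 (z=53.0): high=0.43, medium=0.18; AND[min(a, b)] → w = 0.18
R4 (z=59.0): medium=0.18, low=0.09; AND[min(a, b)] → w = 0.09
R5 (z=38.0): low=0.09, coarse=0.81; AND[min(a, b)] → w = 0.09
Weighted average = (0.18·19.6 + 0.57·4.0 + 0.18·53.0 + 0.09·59.0 + 0.09·38.0) / (0.18 + 0.57 + 0.18 + 0.09 + 0.09)
  = 24.0780 / 1.1100 = 21.69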